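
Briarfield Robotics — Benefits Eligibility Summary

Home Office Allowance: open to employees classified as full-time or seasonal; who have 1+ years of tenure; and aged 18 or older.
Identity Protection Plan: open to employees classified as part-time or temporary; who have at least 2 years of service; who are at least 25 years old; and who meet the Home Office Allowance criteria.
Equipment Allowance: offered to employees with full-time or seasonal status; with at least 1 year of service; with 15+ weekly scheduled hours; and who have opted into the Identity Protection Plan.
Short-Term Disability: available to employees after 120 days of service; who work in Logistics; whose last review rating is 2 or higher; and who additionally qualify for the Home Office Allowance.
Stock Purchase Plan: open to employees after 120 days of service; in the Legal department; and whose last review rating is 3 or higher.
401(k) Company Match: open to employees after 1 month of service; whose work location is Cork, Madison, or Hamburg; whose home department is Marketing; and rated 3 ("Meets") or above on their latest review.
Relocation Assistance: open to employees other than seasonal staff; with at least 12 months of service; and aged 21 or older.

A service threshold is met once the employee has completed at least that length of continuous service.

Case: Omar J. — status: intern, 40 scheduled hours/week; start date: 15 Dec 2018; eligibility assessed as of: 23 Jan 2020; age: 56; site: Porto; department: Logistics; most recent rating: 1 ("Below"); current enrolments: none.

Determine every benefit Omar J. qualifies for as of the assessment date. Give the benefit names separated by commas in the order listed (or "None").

Service from 15 Dec 2018 to 23 Jan 2020: 404 days.
Home Office Allowance — status intern ✗ (requires full-time or seasonal) → not eligible.
Identity Protection Plan — status intern ✗ (requires part-time or temporary) → not eligible.
Equipment Allowance — status intern ✗ (requires full-time or seasonal) → not eligible.
Short-Term Disability — service 404 days ≥ 120 days ✓; dept Logistics ✓; rating 1 < 2 ✗ → not eligible.
Stock Purchase Plan — service 404 days ≥ 120 days ✓; dept Logistics ✗ → not eligible.
401(k) Company Match — service 404 days ≥ 1 month (≈30 days) ✓; site Porto ✗ (not Cork, Madison, or Hamburg) → not eligible.
Relocation Assistance — status intern ✓ (not excluded); service 404 days ≥ 12 months (≈360 days) ✓; age 56 ≥ 21 ✓ → eligible.

Relocation Assistance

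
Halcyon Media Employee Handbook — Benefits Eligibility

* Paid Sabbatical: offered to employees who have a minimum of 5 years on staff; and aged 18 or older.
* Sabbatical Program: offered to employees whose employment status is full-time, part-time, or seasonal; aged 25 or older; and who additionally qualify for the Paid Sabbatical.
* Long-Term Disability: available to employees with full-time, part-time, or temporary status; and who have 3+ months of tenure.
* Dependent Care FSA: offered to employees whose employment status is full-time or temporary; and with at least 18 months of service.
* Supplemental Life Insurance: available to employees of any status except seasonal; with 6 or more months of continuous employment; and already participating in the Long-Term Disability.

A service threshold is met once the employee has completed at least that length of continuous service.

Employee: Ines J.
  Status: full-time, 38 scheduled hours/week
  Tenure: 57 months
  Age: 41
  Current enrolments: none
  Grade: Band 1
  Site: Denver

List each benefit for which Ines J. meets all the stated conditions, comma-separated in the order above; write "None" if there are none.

Paid Sabbatical — service 57 months < 5 years (≈1825 days) ✗ → not eligible.
Sabbatical Program — status full-time ✓; age 41 ≥ 25 ✓; not eligible for Paid Sabbatical ✗ → not eligible.
Long-Term Disability — status full-time ✓; service 57 months ≥ 3 months ✓ → eligible.
Dependent Care FSA — status full-time ✓; service 57 months ≥ 18 months ✓ → eligible.
Supplemental Life Insurance — status full-time ✓ (not excluded); service 57 months ≥ 6 months ✓; not enrolled in Long-Term Disability ✗ → not eligible.

Long-Term Disability, Dependent Care FSA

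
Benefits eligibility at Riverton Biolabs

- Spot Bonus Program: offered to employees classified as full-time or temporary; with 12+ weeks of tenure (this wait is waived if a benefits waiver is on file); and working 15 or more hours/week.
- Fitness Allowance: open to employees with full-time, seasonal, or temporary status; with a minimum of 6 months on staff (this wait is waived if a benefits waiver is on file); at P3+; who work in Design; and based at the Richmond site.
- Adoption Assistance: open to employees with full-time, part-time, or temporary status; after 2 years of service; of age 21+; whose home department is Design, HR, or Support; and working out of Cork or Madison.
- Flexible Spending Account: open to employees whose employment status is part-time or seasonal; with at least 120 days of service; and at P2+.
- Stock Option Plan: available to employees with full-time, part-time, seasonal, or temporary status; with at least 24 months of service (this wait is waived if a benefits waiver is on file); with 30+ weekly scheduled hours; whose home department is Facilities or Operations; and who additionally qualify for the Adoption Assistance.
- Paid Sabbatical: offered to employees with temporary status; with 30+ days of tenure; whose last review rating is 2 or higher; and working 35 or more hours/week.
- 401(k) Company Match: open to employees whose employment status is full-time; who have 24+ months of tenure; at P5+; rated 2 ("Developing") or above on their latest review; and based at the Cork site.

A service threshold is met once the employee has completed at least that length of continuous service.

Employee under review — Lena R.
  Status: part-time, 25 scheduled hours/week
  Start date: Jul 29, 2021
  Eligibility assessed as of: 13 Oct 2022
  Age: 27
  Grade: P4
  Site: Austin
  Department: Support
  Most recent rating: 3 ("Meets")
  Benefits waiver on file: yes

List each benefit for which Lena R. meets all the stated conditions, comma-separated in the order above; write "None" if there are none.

Flexible Spending Account

Service from Jul 29, 2021 to 13 Oct 2022: 441 days.
Spot Bonus Program — status part-time ✗ (requires full-time or temporary) → not eligible.
Fitness Allowance — status part-time ✗ (requires full-time, seasonal, or temporary) → not eligible.
Adoption Assistance — status part-time ✓; service 441 days < 2 years (≈730 days) ✗ → not eligible.
Flexible Spending Account — status part-time ✓; service 441 days ≥ 120 days ✓; grade P4 ≥ P2 ✓ → eligible.
Stock Option Plan — status part-time ✓; benefits waiver on file ✓; 25 hrs/wk < 30 ✗ → not eligible.
Paid Sabbatical — status part-time ✗ (requires temporary) → not eligible.
401(k) Company Match — status part-time ✗ (requires full-time) → not eligible.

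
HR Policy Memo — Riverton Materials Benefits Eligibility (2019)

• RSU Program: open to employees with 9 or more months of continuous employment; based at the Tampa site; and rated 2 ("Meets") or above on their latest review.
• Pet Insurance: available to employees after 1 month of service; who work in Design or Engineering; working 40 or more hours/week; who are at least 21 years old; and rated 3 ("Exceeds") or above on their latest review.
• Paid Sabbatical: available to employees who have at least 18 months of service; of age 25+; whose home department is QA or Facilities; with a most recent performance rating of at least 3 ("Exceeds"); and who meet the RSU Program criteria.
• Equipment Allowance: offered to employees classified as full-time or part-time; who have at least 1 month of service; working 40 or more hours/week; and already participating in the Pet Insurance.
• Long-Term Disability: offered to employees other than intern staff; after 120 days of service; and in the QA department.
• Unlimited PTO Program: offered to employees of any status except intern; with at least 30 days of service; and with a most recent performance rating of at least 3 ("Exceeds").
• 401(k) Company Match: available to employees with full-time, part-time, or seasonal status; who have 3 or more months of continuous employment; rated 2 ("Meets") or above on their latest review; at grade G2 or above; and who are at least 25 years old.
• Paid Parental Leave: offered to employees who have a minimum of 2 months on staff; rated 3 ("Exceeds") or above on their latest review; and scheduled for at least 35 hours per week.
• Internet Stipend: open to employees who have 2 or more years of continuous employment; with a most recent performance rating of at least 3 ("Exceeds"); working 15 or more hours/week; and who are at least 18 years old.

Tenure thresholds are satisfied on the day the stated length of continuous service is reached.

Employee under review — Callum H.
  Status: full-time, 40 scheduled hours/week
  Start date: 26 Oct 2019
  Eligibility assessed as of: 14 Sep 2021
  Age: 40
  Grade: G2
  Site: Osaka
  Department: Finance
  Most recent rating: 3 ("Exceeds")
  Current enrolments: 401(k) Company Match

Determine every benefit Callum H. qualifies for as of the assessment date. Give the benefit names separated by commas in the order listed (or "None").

Unlimited PTO Program, 401(k) Company Match, Paid Parental Leave

Service from 26 Oct 2019 to 14 Sep 2021: 689 days.
RSU Program — service 689 days ≥ 9 months (≈270 days) ✓; site Osaka ✗ (not Tampa) → not eligible.
Pet Insurance — service 689 days ≥ 1 month (≈30 days) ✓; dept Finance ✗ → not eligible.
Paid Sabbatical — service 689 days ≥ 18 months (≈540 days) ✓; age 40 ≥ 25 ✓; dept Finance ✗ → not eligible.
Equipment Allowance — status full-time ✓; service 689 days ≥ 1 month (≈30 days) ✓; 40 hrs/wk ≥ 40 ✓; not enrolled in Pet Insurance ✗ → not eligible.
Long-Term Disability — status full-time ✓ (not excluded); service 689 days ≥ 120 days ✓; dept Finance ✗ → not eligible.
Unlimited PTO Program — status full-time ✓ (not excluded); service 689 days ≥ 30 days ✓; rating 3 ≥ 3 ✓ → eligible.
401(k) Company Match — status full-time ✓; service 689 days ≥ 3 months (≈90 days) ✓; rating 3 ≥ 2 ✓; grade G2 ≥ G2 ✓; age 40 ≥ 25 ✓ → eligible.
Paid Parental Leave — service 689 days ≥ 2 months (≈60 days) ✓; rating 3 ≥ 3 ✓; 40 hrs/wk ≥ 35 ✓ → eligible.
Internet Stipend — service 689 days < 2 years (≈730 days) ✗ → not eligible.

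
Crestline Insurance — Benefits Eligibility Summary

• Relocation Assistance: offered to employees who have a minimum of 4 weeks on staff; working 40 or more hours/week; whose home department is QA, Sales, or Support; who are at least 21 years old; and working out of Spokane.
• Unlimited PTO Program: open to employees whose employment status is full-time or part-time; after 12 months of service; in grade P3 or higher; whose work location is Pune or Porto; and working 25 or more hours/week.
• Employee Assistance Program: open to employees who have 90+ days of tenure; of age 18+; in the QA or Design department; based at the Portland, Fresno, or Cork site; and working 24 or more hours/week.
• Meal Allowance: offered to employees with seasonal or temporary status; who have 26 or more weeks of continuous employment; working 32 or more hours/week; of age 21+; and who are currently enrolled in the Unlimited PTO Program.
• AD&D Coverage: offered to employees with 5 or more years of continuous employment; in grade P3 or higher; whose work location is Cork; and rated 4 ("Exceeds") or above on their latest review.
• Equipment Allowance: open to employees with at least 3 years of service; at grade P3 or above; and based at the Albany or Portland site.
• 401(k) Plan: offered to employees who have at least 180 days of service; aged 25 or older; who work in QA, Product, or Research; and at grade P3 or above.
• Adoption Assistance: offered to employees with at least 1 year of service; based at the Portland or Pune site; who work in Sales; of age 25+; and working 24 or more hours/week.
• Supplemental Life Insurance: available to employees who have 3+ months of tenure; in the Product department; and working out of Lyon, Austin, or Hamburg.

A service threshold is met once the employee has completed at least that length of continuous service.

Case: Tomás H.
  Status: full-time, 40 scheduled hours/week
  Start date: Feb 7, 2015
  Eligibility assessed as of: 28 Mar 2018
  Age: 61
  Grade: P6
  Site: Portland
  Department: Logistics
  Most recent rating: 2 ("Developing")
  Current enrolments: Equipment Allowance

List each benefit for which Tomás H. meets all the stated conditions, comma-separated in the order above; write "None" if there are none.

Equipment Allowance

Service from Feb 7, 2015 to 28 Mar 2018: 1145 days.
Relocation Assistance — service 1145 days ≥ 4 weeks (≈28 days) ✓; 40 hrs/wk ≥ 40 ✓; dept Logistics ✗ → not eligible.
Unlimited PTO Program — status full-time ✓; service 1145 days ≥ 12 months (≈360 days) ✓; grade P6 ≥ P3 ✓; site Portland ✗ (not Pune or Porto) → not eligible.
Employee Assistance Program — service 1145 days ≥ 90 days ✓; age 61 ≥ 18 ✓; dept Logistics ✗ → not eligible.
Meal Allowance — status full-time ✗ (requires seasonal or temporary) → not eligible.
AD&D Coverage — service 1145 days < 5 years (≈1825 days) ✗ → not eligible.
Equipment Allowance — service 1145 days ≥ 3 years (≈1095 days) ✓; grade P6 ≥ P3 ✓; site Portland ✓ → eligible.
401(k) Plan — service 1145 days ≥ 180 days ✓; age 61 ≥ 25 ✓; dept Logistics ✗ → not eligible.
Adoption Assistance — service 1145 days ≥ 1 year (≈365 days) ✓; site Portland ✓; dept Logistics ✗ → not eligible.
Supplemental Life Insurance — service 1145 days ≥ 3 months (≈90 days) ✓; dept Logistics ✗ → not eligible.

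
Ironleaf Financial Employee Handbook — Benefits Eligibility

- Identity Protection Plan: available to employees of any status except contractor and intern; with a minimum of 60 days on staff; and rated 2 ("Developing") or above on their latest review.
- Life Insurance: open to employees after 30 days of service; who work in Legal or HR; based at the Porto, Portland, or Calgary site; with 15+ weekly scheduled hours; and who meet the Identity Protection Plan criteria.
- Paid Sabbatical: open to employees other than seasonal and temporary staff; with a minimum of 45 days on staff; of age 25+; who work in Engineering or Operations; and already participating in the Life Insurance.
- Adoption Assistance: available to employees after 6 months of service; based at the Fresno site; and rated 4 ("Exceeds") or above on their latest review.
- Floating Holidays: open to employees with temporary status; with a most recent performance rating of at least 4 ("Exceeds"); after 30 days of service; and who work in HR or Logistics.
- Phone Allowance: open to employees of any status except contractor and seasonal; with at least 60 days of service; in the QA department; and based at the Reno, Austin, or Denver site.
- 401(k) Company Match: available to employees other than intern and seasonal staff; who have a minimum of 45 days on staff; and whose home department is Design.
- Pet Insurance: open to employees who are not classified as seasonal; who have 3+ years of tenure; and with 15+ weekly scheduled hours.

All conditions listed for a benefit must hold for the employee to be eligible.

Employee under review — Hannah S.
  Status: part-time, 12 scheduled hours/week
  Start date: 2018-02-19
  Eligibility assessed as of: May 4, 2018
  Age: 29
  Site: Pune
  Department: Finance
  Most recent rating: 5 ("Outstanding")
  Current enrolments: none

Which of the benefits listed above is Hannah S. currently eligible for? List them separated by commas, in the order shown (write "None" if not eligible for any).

Identity Protection Plan

Service from 2018-02-19 to May 4, 2018: 74 days.
Identity Protection Plan — status part-time ✓ (not excluded); service 74 days ≥ 60 days ✓; rating 5 ≥ 2 ✓ → eligible.
Life Insurance — service 74 days ≥ 30 days ✓; dept Finance ✗ → not eligible.
Paid Sabbatical — status part-time ✓ (not excluded); service 74 days ≥ 45 days ✓; age 29 ≥ 25 ✓; dept Finance ✗ → not eligible.
Adoption Assistance — service 74 days < 6 months (≈180 days) ✗ → not eligible.
Floating Holidays — status part-time ✗ (requires temporary) → not eligible.
Phone Allowance — status part-time ✓ (not excluded); service 74 days ≥ 60 days ✓; dept Finance ✗ → not eligible.
401(k) Company Match — status part-time ✓ (not excluded); service 74 days ≥ 45 days ✓; dept Finance ✗ → not eligible.
Pet Insurance — status part-time ✓ (not excluded); service 74 days < 3 years (≈1095 days) ✗ → not eligible.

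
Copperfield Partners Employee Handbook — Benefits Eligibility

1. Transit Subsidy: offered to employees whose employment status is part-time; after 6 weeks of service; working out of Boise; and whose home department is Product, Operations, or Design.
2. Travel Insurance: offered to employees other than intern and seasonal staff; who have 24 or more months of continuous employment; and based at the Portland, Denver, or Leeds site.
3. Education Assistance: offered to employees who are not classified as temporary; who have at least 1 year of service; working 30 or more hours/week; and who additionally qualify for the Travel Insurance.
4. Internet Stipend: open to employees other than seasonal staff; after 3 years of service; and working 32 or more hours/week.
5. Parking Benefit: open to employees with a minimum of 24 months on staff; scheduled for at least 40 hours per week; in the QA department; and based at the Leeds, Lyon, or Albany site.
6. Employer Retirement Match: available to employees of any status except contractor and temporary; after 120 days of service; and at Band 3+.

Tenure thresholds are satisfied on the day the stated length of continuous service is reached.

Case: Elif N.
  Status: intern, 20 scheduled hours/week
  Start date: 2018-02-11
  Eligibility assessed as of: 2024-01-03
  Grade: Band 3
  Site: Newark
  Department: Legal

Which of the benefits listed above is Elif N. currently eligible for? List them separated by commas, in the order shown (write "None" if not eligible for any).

Service from 2018-02-11 to 2024-01-03: 2152 days.
Transit Subsidy — status intern ✗ (requires part-time) → not eligible.
Travel Insurance — status intern ✗ (excluded) → not eligible.
Education Assistance — status intern ✓ (not excluded); service 2152 days ≥ 1 year (≈365 days) ✓; 20 hrs/wk < 30 ✗ → not eligible.
Internet Stipend — status intern ✓ (not excluded); service 2152 days ≥ 3 years (≈1095 days) ✓; 20 hrs/wk < 32 ✗ → not eligible.
Parking Benefit — service 2152 days ≥ 24 months (≈720 days) ✓; 20 hrs/wk < 40 ✗ → not eligible.
Employer Retirement Match — status intern ✓ (not excluded); service 2152 days ≥ 120 days ✓; grade Band 3 ≥ Band 3 ✓ → eligible.

Employer Retirement Match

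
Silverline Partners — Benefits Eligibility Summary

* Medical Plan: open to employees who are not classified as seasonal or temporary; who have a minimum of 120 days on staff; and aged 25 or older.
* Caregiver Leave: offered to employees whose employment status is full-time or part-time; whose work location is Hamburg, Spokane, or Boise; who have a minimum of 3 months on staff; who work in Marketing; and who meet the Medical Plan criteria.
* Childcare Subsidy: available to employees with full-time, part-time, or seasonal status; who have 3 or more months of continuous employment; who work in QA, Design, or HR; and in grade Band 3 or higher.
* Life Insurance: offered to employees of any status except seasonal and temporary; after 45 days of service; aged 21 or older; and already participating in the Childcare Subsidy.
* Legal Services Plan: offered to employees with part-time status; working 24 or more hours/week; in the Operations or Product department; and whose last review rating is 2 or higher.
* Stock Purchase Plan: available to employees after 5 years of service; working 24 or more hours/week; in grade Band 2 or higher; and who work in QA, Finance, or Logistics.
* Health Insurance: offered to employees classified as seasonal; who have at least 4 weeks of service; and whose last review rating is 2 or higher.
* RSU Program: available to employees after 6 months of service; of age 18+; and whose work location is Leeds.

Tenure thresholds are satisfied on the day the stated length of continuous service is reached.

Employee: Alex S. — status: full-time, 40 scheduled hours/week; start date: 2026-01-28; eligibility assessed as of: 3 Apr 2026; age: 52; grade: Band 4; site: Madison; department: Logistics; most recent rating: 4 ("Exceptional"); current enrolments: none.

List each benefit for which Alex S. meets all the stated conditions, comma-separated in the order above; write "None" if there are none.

Service from 2026-01-28 to 3 Apr 2026: 65 days.
Medical Plan — status full-time ✓ (not excluded); service 65 days < 120 days ✗ → not eligible.
Caregiver Leave — status full-time ✓; site Madison ✗ (not Hamburg, Spokane, or Boise) → not eligible.
Childcare Subsidy — status full-time ✓; service 65 days < 3 months (≈90 days) ✗ → not eligible.
Life Insurance — status full-time ✓ (not excluded); service 65 days ≥ 45 days ✓; age 52 ≥ 21 ✓; not enrolled in Childcare Subsidy ✗ → not eligible.
Legal Services Plan — status full-time ✗ (requires part-time) → not eligible.
Stock Purchase Plan — service 65 days < 5 years (≈1825 days) ✗ → not eligible.
Health Insurance — status full-time ✗ (requires seasonal) → not eligible.
RSU Program — service 65 days < 6 months (≈180 days) ✗ → not eligible.

None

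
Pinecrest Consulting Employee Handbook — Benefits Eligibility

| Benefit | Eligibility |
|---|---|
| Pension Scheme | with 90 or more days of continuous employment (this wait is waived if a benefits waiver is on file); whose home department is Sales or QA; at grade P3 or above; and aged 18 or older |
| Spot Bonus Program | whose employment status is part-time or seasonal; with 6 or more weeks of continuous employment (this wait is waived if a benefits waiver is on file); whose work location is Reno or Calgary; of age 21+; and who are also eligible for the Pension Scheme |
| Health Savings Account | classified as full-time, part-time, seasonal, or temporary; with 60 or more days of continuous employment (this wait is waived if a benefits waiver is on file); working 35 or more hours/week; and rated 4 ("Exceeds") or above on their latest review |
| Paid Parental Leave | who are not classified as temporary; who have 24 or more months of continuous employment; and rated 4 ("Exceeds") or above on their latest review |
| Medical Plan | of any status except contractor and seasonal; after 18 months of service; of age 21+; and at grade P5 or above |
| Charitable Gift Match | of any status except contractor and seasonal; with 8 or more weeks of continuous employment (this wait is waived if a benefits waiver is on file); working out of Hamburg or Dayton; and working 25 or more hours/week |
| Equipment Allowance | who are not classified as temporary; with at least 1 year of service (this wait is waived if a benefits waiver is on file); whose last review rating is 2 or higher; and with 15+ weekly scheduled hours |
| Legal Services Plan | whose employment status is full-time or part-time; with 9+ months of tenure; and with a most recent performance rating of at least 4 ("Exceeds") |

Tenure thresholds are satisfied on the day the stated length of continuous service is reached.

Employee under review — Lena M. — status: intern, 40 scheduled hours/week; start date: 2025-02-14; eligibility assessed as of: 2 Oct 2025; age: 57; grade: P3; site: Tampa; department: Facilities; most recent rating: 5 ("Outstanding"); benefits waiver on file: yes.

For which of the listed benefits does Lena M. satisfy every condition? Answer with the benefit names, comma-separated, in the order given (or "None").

Equipment Allowance

Service from 2025-02-14 to 2 Oct 2025: 230 days.
Pension Scheme — benefits waiver on file ✓; dept Facilities ✗ → not eligible.
Spot Bonus Program — status intern ✗ (requires part-time or seasonal) → not eligible.
Health Savings Account — status intern ✗ (requires full-time, part-time, seasonal, or temporary) → not eligible.
Paid Parental Leave — status intern ✓ (not excluded); service 230 days < 24 months (≈720 days) ✗ → not eligible.
Medical Plan — status intern ✓ (not excluded); service 230 days < 18 months (≈540 days) ✗ → not eligible.
Charitable Gift Match — status intern ✓ (not excluded); benefits waiver on file ✓; site Tampa ✗ (not Hamburg or Dayton) → not eligible.
Equipment Allowance — status intern ✓ (not excluded); benefits waiver on file ✓; rating 5 ≥ 2 ✓; 40 hrs/wk ≥ 15 ✓ → eligible.
Legal Services Plan — status intern ✗ (requires full-time or part-time) → not eligible.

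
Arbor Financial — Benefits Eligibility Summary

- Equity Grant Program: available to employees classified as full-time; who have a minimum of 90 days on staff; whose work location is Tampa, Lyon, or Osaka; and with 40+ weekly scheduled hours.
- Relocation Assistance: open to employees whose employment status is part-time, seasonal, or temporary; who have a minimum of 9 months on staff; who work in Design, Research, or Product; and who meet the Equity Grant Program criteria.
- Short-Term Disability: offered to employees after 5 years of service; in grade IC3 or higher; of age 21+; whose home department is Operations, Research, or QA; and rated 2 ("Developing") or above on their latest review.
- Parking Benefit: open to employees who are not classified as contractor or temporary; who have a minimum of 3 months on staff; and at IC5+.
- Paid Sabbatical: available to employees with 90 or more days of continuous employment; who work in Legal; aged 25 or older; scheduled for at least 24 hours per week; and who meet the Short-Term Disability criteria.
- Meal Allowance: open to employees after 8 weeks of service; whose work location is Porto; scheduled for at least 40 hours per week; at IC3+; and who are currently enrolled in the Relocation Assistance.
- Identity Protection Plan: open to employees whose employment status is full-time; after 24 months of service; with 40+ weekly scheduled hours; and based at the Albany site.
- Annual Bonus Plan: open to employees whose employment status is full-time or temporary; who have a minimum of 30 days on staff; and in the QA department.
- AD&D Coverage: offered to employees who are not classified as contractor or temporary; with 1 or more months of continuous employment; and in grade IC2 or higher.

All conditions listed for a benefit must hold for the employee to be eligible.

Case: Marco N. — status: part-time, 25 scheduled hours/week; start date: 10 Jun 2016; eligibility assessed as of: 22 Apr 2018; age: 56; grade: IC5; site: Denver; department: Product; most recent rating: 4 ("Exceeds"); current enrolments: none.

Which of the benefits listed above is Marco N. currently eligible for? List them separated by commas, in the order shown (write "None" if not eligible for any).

Service from 10 Jun 2016 to 22 Apr 2018: 681 days.
Equity Grant Program — status part-time ✗ (requires full-time) → not eligible.
Relocation Assistance — status part-time ✓; service 681 days ≥ 9 months (≈270 days) ✓; dept Product ✓; not eligible for Equity Grant Program ✗ → not eligible.
Short-Term Disability — service 681 days < 5 years (≈1825 days) ✗ → not eligible.
Parking Benefit — status part-time ✓ (not excluded); service 681 days ≥ 3 months (≈90 days) ✓; grade IC5 ≥ IC5 ✓ → eligible.
Paid Sabbatical — service 681 days ≥ 90 days ✓; dept Product ✗ → not eligible.
Meal Allowance — service 681 days ≥ 8 weeks (≈56 days) ✓; site Denver ✗ (not Porto) → not eligible.
Identity Protection Plan — status part-time ✗ (requires full-time) → not eligible.
Annual Bonus Plan — status part-time ✗ (requires full-time or temporary) → not eligible.
AD&D Coverage — status part-time ✓ (not excluded); service 681 days ≥ 1 month (≈30 days) ✓; grade IC5 ≥ IC2 ✓ → eligible.

Parking Benefit, AD&D Coverage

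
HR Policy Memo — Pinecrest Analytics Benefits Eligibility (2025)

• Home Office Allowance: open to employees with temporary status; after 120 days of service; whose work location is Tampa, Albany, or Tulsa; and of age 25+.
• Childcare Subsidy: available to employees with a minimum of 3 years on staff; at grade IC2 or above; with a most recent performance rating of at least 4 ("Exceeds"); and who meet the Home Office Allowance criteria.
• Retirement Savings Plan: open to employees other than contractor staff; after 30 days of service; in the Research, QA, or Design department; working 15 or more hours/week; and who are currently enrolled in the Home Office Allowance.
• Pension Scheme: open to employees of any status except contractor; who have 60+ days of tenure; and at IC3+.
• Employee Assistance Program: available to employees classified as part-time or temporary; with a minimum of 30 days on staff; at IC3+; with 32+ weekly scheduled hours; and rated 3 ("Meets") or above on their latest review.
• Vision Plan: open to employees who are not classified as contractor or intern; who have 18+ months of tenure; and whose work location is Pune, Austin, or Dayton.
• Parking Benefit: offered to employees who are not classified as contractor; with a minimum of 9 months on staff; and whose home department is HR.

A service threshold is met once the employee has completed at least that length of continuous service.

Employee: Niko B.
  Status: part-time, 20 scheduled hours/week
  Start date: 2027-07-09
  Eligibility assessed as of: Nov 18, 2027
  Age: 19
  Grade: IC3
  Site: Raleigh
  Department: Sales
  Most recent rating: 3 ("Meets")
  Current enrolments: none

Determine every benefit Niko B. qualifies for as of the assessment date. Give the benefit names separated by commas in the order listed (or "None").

Pension Scheme

Service from 2027-07-09 to Nov 18, 2027: 132 days.
Home Office Allowance — status part-time ✗ (requires temporary) → not eligible.
Childcare Subsidy — service 132 days < 3 years (≈1095 days) ✗ → not eligible.
Retirement Savings Plan — status part-time ✓ (not excluded); service 132 days ≥ 30 days ✓; dept Sales ✗ → not eligible.
Pension Scheme — status part-time ✓ (not excluded); service 132 days ≥ 60 days ✓; grade IC3 ≥ IC3 ✓ → eligible.
Employee Assistance Program — status part-time ✓; service 132 days ≥ 30 days ✓; grade IC3 ≥ IC3 ✓; 20 hrs/wk < 32 ✗ → not eligible.
Vision Plan — status part-time ✓ (not excluded); service 132 days < 18 months (≈540 days) ✗ → not eligible.
Parking Benefit — status part-time ✓ (not excluded); service 132 days < 9 months (≈270 days) ✗ → not eligible.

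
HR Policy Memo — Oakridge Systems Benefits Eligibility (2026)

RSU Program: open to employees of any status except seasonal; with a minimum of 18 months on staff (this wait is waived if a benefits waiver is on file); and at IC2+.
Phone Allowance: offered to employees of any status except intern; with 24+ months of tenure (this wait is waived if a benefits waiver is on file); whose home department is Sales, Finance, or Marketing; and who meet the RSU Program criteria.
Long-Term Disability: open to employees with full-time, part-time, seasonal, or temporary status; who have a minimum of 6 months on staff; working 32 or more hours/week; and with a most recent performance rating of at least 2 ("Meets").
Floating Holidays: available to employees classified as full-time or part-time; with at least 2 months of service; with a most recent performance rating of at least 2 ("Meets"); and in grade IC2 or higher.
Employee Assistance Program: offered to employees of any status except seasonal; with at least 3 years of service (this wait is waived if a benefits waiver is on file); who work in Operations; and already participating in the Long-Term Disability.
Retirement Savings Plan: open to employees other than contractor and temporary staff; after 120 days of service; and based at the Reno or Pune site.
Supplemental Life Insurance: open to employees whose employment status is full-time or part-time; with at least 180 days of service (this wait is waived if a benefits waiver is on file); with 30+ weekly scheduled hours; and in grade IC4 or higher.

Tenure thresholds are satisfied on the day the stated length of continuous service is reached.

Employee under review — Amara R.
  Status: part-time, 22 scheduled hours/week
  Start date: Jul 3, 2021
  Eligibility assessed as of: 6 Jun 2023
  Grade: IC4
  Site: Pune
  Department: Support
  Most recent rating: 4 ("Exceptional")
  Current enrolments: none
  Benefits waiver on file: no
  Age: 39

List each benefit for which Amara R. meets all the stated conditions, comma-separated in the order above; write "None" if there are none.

Service from Jul 3, 2021 to 6 Jun 2023: 703 days.
RSU Program — status part-time ✓ (not excluded); no waiver, service 703 days ≥ 18 months (≈540 days) ✓; grade IC4 ≥ IC2 ✓ → eligible.
Phone Allowance — status part-time ✓ (not excluded); no waiver, service 703 days < 24 months (≈720 days) ✗ → not eligible.
Long-Term Disability — status part-time ✓; service 703 days ≥ 6 months (≈180 days) ✓; 22 hrs/wk < 32 ✗ → not eligible.
Floating Holidays — status part-time ✓; service 703 days ≥ 2 months (≈60 days) ✓; rating 4 ≥ 2 ✓; grade IC4 ≥ IC2 ✓ → eligible.
Employee Assistance Program — status part-time ✓ (not excluded); no waiver, service 703 days < 3 years (≈1095 days) ✗ → not eligible.
Retirement Savings Plan — status part-time ✓ (not excluded); service 703 days ≥ 120 days ✓; site Pune ✓ → eligible.
Supplemental Life Insurance — status part-time ✓; no waiver, service 703 days ≥ 180 days ✓; 22 hrs/wk < 30 ✗ → not eligible.

RSU Program, Floating Holidays, Retirement Savings Plan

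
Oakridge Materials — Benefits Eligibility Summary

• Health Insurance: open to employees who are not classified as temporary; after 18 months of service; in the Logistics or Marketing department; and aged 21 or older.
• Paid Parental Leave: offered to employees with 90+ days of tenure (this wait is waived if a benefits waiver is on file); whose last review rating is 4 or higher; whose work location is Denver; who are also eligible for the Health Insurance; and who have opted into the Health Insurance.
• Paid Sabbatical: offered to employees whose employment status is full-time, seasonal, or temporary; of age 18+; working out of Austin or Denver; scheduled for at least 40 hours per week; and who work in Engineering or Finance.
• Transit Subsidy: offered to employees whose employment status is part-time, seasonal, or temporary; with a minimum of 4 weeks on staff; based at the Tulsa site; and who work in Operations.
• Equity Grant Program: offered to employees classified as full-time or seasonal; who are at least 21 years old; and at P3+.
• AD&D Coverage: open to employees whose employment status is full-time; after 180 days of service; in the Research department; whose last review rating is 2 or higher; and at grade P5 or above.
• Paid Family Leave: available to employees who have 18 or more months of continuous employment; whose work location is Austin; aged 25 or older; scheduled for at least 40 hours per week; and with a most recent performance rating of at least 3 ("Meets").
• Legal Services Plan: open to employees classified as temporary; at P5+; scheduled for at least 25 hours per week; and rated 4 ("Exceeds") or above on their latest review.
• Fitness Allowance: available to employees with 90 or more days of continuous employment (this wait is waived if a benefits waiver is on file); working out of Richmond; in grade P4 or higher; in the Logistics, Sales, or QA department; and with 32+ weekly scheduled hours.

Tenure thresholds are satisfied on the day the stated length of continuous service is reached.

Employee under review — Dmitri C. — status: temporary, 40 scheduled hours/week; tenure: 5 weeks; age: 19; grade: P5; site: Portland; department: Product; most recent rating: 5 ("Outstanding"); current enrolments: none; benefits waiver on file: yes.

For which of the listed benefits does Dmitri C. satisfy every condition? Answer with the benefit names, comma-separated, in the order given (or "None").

Legal Services Plan

Health Insurance — status temporary ✗ (excluded) → not eligible.
Paid Parental Leave — benefits waiver on file ✓; rating 5 ≥ 4 ✓; site Portland ✗ (not Denver) → not eligible.
Paid Sabbatical — status temporary ✓; age 19 ≥ 18 ✓; site Portland ✗ (not Austin or Denver) → not eligible.
Transit Subsidy — status temporary ✓; service 5 weeks ≥ 4 weeks ✓; site Portland ✗ (not Tulsa) → not eligible.
Equity Grant Program — status temporary ✗ (requires full-time or seasonal) → not eligible.
AD&D Coverage — status temporary ✗ (requires full-time) → not eligible.
Paid Family Leave — service 5 weeks < 18 months (≈540 days) ✗ → not eligible.
Legal Services Plan — status temporary ✓; grade P5 ≥ P5 ✓; 40 hrs/wk ≥ 25 ✓; rating 5 ≥ 4 ✓ → eligible.
Fitness Allowance — benefits waiver on file ✓; site Portland ✗ (not Richmond) → not eligible.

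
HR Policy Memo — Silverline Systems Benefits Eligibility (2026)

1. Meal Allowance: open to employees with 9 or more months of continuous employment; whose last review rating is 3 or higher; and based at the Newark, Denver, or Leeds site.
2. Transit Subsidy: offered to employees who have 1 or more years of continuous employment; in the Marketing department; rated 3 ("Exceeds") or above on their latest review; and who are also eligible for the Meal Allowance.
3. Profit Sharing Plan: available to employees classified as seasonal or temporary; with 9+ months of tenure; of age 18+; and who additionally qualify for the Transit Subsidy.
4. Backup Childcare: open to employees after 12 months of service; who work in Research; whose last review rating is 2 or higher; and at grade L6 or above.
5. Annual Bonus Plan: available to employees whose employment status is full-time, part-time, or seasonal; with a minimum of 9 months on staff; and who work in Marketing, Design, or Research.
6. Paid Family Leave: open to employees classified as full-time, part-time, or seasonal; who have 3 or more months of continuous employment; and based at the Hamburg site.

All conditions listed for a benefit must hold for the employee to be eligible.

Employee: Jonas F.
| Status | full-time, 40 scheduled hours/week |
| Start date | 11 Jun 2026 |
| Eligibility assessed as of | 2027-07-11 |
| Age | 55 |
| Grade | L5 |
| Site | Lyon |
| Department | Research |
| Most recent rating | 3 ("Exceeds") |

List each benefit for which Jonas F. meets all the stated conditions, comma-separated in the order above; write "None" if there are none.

Service from 11 Jun 2026 to 2027-07-11: 395 days.
Meal Allowance — service 395 days ≥ 9 months (≈270 days) ✓; rating 3 ≥ 3 ✓; site Lyon ✗ (not Newark, Denver, or Leeds) → not eligible.
Transit Subsidy — service 395 days ≥ 1 year (≈365 days) ✓; dept Research ✗ → not eligible.
Profit Sharing Plan — status full-time ✗ (requires seasonal or temporary) → not eligible.
Backup Childcare — service 395 days ≥ 12 months (≈360 days) ✓; dept Research ✓; rating 3 ≥ 2 ✓; grade L5 < L6 ✗ → not eligible.
Annual Bonus Plan — status full-time ✓; service 395 days ≥ 9 months (≈270 days) ✓; dept Research ✓ → eligible.
Paid Family Leave — status full-time ✓; service 395 days ≥ 3 months (≈90 days) ✓; site Lyon ✗ (not Hamburg) → not eligible.

Annual Bonus Plan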